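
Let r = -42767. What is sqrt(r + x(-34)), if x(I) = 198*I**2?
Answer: sqrt(186121) ≈ 431.42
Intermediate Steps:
sqrt(r + x(-34)) = sqrt(-42767 + 198*(-34)**2) = sqrt(-42767 + 198*1156) = sqrt(-42767 + 228888) = sqrt(186121)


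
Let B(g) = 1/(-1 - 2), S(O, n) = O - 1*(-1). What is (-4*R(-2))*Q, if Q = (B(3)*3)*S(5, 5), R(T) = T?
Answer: -48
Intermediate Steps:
S(O, n) = 1 + O (S(O, n) = O + 1 = 1 + O)
B(g) = -⅓ (B(g) = 1/(-3) = -⅓)
Q = -6 (Q = (-⅓*3)*(1 + 5) = -1*6 = -6)
(-4*R(-2))*Q = -4*(-2)*(-6) = 8*(-6) = -48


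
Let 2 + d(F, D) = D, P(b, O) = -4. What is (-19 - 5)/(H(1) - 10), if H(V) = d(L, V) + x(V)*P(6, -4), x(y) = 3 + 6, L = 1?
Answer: 24/47 ≈ 0.51064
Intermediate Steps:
d(F, D) = -2 + D
x(y) = 9
H(V) = -38 + V (H(V) = (-2 + V) + 9*(-4) = (-2 + V) - 36 = -38 + V)
(-19 - 5)/(H(1) - 10) = (-19 - 5)/((-38 + 1) - 10) = -24/(-37 - 10) = -24/(-47) = -24*(-1/47) = 24/47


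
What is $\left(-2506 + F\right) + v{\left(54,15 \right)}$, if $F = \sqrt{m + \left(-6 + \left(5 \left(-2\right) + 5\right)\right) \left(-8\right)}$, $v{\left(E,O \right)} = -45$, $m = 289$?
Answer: $-2551 + \sqrt{377} \approx -2531.6$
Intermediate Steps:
$F = \sqrt{377}$ ($F = \sqrt{289 + \left(-6 + \left(5 \left(-2\right) + 5\right)\right) \left(-8\right)} = \sqrt{289 + \left(-6 + \left(-10 + 5\right)\right) \left(-8\right)} = \sqrt{289 + \left(-6 - 5\right) \left(-8\right)} = \sqrt{289 - -88} = \sqrt{289 + 88} = \sqrt{377} \approx 19.416$)
$\left(-2506 + F\right) + v{\left(54,15 \right)} = \left(-2506 + \sqrt{377}\right) - 45 = -2551 + \sqrt{377}$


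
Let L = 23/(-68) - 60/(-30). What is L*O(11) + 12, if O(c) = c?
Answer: 2059/68 ≈ 30.279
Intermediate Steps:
L = 113/68 (L = 23*(-1/68) - 60*(-1/30) = -23/68 + 2 = 113/68 ≈ 1.6618)
L*O(11) + 12 = (113/68)*11 + 12 = 1243/68 + 12 = 2059/68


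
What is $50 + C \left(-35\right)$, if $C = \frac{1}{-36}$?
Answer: $\frac{1835}{36} \approx 50.972$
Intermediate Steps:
$C = - \frac{1}{36} \approx -0.027778$
$50 + C \left(-35\right) = 50 - - \frac{35}{36} = 50 + \frac{35}{36} = \frac{1835}{36}$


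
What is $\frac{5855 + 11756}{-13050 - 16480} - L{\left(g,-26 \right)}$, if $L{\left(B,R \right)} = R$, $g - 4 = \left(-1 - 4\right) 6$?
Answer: $\frac{750169}{29530} \approx 25.404$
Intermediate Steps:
$g = -26$ ($g = 4 + \left(-1 - 4\right) 6 = 4 - 30 = -26$)
$\frac{5855 + 11756}{-13050 - 16480} - L{\left(g,-26 \right)} = \frac{5855 + 11756}{-13050 - 16480} - -26 = \frac{17611}{-29530} + 26 = 17611 \left(- \frac{1}{29530}\right) + 26 = - \frac{17611}{29530} + 26 = \frac{750169}{29530}$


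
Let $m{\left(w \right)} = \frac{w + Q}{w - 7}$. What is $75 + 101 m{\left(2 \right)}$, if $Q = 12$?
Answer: $- \frac{1039}{5} \approx -207.8$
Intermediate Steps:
$m{\left(w \right)} = \frac{12 + w}{-7 + w}$ ($m{\left(w \right)} = \frac{w + 12}{w - 7} = \frac{12 + w}{-7 + w}$)
$75 + 101 m{\left(2 \right)} = 75 + 101 \frac{12 + 2}{-7 + 2} = 75 + 101 \frac{1}{-5} \cdot 14 = 75 + 101 \left(\left(- \frac{1}{5}\right) 14\right) = 75 + 101 \left(- \frac{14}{5}\right) = 75 - \frac{1414}{5} = - \frac{1039}{5}$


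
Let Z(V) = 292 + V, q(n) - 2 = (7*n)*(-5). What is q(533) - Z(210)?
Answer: -19155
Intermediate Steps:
q(n) = 2 - 35*n (q(n) = 2 + (7*n)*(-5) = 2 - 35*n)
q(533) - Z(210) = (2 - 35*533) - (292 + 210) = (2 - 18655) - 1*502 = -18653 - 502 = -19155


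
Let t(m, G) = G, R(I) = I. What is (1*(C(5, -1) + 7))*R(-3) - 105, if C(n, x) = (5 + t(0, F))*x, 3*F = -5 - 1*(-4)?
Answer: -112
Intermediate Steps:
F = -⅓ (F = (-5 - 1*(-4))/3 = (-5 + 4)/3 = (⅓)*(-1) = -⅓ ≈ -0.33333)
C(n, x) = 14*x/3 (C(n, x) = (5 - ⅓)*x = 14*x/3)
(1*(C(5, -1) + 7))*R(-3) - 105 = (1*((14/3)*(-1) + 7))*(-3) - 105 = (1*(-14/3 + 7))*(-3) - 105 = (1*(7/3))*(-3) - 105 = (7/3)*(-3) - 105 = -7 - 105 = -112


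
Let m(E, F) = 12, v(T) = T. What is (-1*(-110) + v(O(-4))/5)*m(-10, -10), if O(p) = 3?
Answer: 6636/5 ≈ 1327.2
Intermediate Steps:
(-1*(-110) + v(O(-4))/5)*m(-10, -10) = (-1*(-110) + 3/5)*12 = (110 + 3*(1/5))*12 = (110 + 3/5)*12 = (553/5)*12 = 6636/5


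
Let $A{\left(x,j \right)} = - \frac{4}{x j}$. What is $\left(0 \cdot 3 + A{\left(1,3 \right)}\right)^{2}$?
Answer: $\frac{16}{9} \approx 1.7778$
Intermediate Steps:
$A{\left(x,j \right)} = - \frac{4}{j x}$
$\left(0 \cdot 3 + A{\left(1,3 \right)}\right)^{2} = \left(0 \cdot 3 - \frac{4}{3 \cdot 1}\right)^{2} = \left(0 - \frac{4}{3} \cdot 1\right)^{2} = \left(0 - \frac{4}{3}\right)^{2} = \left(- \frac{4}{3}\right)^{2} = \frac{16}{9}$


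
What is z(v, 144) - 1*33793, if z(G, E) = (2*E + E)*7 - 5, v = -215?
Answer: -30774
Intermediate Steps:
z(G, E) = -5 + 21*E (z(G, E) = (3*E)*7 - 5 = 21*E - 5 = -5 + 21*E)
z(v, 144) - 1*33793 = (-5 + 21*144) - 1*33793 = (-5 + 3024) - 33793 = 3019 - 33793 = -30774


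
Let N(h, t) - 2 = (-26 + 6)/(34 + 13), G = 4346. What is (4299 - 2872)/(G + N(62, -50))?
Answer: 67069/204336 ≈ 0.32823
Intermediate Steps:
N(h, t) = 74/47 (N(h, t) = 2 + (-26 + 6)/(34 + 13) = 2 - 20/47 = 74/47)
(4299 - 2872)/(G + N(62, -50)) = (4299 - 2872)/(4346 + 74/47) = 1427/(204336/47) = 1427*(47/204336) = 67069/204336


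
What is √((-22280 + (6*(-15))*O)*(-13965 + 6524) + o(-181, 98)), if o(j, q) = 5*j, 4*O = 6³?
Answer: √201947835 ≈ 14211.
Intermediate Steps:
O = 54 (O = (¼)*6³ = (¼)*216 = 54)
√((-22280 + (6*(-15))*O)*(-13965 + 6524) + o(-181, 98)) = √((-22280 + (6*(-15))*54)*(-13965 + 6524) + 5*(-181)) = √((-22280 - 90*54)*(-7441) - 905) = √((-22280 - 4860)*(-7441) - 905) = √(-27140*(-7441) - 905) = √(201948740 - 905) = √201947835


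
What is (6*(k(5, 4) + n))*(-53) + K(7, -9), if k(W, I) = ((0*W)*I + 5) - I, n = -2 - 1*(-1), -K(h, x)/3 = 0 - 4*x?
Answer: -108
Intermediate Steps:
K(h, x) = 12*x (K(h, x) = -3*(0 - 4*x) = -(-12)*x = 12*x)
n = -1 (n = -2 + 1 = -1)
k(W, I) = 5 - I (k(W, I) = (0*I + 5) - I = (0 + 5) - I = 5 - I)
(6*(k(5, 4) + n))*(-53) + K(7, -9) = (6*((5 - 1*4) - 1))*(-53) + 12*(-9) = (6*((5 - 4) - 1))*(-53) - 108 = (6*(1 - 1))*(-53) - 108 = (6*0)*(-53) - 108 = 0*(-53) - 108 = 0 - 108 = -108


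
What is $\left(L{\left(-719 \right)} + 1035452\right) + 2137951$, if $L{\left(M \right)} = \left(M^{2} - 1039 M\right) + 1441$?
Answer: $4438846$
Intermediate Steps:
$L{\left(M \right)} = 1441 + M^{2} - 1039 M$
$\left(L{\left(-719 \right)} + 1035452\right) + 2137951 = \left(\left(1441 + \left(-719\right)^{2} - -747041\right) + 1035452\right) + 2137951 = \left(\left(1441 + 516961 + 747041\right) + 1035452\right) + 2137951 = \left(1265443 + 1035452\right) + 2137951 = 2300895 + 2137951 = 4438846$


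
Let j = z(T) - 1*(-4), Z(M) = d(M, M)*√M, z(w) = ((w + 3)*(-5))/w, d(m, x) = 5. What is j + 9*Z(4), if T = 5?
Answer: 86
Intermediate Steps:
z(w) = (-15 - 5*w)/w (z(w) = ((3 + w)*(-5))/w = (-15 - 5*w)/w)
Z(M) = 5*√M
j = -4 (j = (-5 - 15/5) - 1*(-4) = (-5 - 15*⅕) + 4 = (-5 - 3) + 4 = -8 + 4 = -4)
j + 9*Z(4) = -4 + 9*(5*√4) = -4 + 9*(5*2) = -4 + 9*10 = -4 + 90 = 86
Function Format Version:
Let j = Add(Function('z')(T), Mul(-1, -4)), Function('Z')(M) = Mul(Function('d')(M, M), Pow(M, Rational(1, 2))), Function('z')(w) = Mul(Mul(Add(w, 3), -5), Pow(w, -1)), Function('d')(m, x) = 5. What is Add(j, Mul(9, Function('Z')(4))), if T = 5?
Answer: 86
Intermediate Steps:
Function('z')(w) = Mul(Pow(w, -1), Add(-15, Mul(-5, w))) (Function('z')(w) = Mul(Mul(Add(3, w), -5), Pow(w, -1)) = Mul(Add(-15, Mul(-5, w)), Pow(w, -1)) = Mul(Pow(w, -1), Add(-15, Mul(-5, w))))
Function('Z')(M) = Mul(5, Pow(M, Rational(1, 2)))
j = -4 (j = Add(Add(-5, Mul(-15, Pow(5, -1))), Mul(-1, -4)) = Add(Add(-5, Mul(-15, Rational(1, 5))), 4) = Add(Add(-5, -3), 4) = Add(-8, 4) = -4)
Add(j, Mul(9, Function('Z')(4))) = Add(-4, Mul(9, Mul(5, Pow(4, Rational(1, 2))))) = Add(-4, Mul(9, Mul(5, 2))) = Add(-4, Mul(9, 10)) = Add(-4, 90) = 86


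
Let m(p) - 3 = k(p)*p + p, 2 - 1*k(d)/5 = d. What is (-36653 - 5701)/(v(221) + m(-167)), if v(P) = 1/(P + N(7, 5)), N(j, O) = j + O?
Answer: 4934241/16459003 ≈ 0.29979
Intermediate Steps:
N(j, O) = O + j
v(P) = 1/(12 + P) (v(P) = 1/(P + (5 + 7)) = 1/(P + 12) = 1/(12 + P))
k(d) = 10 - 5*d
m(p) = 3 + p + p*(10 - 5*p) (m(p) = 3 + ((10 - 5*p)*p + p) = 3 + (p*(10 - 5*p) + p) = 3 + (p + p*(10 - 5*p)) = 3 + p + p*(10 - 5*p))
(-36653 - 5701)/(v(221) + m(-167)) = (-36653 - 5701)/(1/(12 + 221) + (3 - 167 - 5*(-167)*(-2 - 167))) = -42354/(1/233 + (3 - 167 - 5*(-167)*(-169))) = -42354/(1/233 + (3 - 167 - 141115)) = -42354/(1/233 - 141279) = -42354/(-32918006/233) = -42354*(-233/32918006) = 4934241/16459003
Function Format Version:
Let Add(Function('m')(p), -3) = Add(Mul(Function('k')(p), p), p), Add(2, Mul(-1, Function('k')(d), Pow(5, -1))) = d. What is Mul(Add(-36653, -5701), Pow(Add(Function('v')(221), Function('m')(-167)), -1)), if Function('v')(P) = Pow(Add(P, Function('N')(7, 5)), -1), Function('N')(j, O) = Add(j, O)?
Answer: Rational(4934241, 16459003) ≈ 0.29979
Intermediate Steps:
Function('N')(j, O) = Add(O, j)
Function('v')(P) = Pow(Add(12, P), -1) (Function('v')(P) = Pow(Add(P, Add(5, 7)), -1) = Pow(Add(P, 12), -1) = Pow(Add(12, P), -1))
Function('k')(d) = Add(10, Mul(-5, d))
Function('m')(p) = Add(3, p, Mul(p, Add(10, Mul(-5, p)))) (Function('m')(p) = Add(3, Add(Mul(Add(10, Mul(-5, p)), p), p)) = Add(3, Add(Mul(p, Add(10, Mul(-5, p))), p)) = Add(3, Add(p, Mul(p, Add(10, Mul(-5, p))))) = Add(3, p, Mul(p, Add(10, Mul(-5, p)))))
Mul(Add(-36653, -5701), Pow(Add(Function('v')(221), Function('m')(-167)), -1)) = Mul(Add(-36653, -5701), Pow(Add(Pow(Add(12, 221), -1), Add(3, -167, Mul(-5, -167, Add(-2, -167)))), -1)) = Mul(-42354, Pow(Add(Pow(233, -1), Add(3, -167, Mul(-5, -167, -169))), -1)) = Mul(-42354, Pow(Add(Rational(1, 233), Add(3, -167, -141115)), -1)) = Mul(-42354, Pow(Add(Rational(1, 233), -141279), -1)) = Mul(-42354, Pow(Rational(-32918006, 233), -1)) = Mul(-42354, Rational(-233, 32918006)) = Rational(4934241, 16459003)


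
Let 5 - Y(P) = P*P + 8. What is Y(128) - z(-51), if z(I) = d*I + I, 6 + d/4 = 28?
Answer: -11848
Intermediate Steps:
d = 88 (d = -24 + 4*28 = -24 + 112 = 88)
z(I) = 89*I (z(I) = 88*I + I = 89*I)
Y(P) = -3 - P² (Y(P) = 5 - (P*P + 8) = 5 - (P² + 8) = 5 - (8 + P²) = 5 + (-8 - P²) = -3 - P²)
Y(128) - z(-51) = (-3 - 1*128²) - 89*(-51) = (-3 - 1*16384) - 1*(-4539) = (-3 - 16384) + 4539 = -16387 + 4539 = -11848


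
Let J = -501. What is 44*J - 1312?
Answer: -23356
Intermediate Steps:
44*J - 1312 = 44*(-501) - 1312 = -22044 - 1312 = -23356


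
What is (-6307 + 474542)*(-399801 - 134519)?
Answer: -250187325200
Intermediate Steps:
(-6307 + 474542)*(-399801 - 134519) = 468235*(-534320) = -250187325200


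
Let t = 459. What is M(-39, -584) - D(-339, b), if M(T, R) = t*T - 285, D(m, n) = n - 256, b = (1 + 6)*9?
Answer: -17993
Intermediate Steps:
b = 63 (b = 7*9 = 63)
D(m, n) = -256 + n
M(T, R) = -285 + 459*T (M(T, R) = 459*T - 285 = -285 + 459*T)
M(-39, -584) - D(-339, b) = (-285 + 459*(-39)) - (-256 + 63) = (-285 - 17901) - 1*(-193) = -18186 + 193 = -17993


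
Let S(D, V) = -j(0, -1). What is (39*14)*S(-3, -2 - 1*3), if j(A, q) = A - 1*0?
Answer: 0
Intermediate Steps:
j(A, q) = A (j(A, q) = A + 0 = A)
S(D, V) = 0 (S(D, V) = -1*0 = 0)
(39*14)*S(-3, -2 - 1*3) = (39*14)*0 = 546*0 = 0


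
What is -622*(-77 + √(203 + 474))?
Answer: 47894 - 622*√677 ≈ 31710.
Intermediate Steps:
-622*(-77 + √(203 + 474)) = -622*(-77 + √677) = 47894 - 622*√677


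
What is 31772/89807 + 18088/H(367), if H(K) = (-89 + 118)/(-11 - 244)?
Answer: -414228477692/2604403 ≈ -1.5905e+5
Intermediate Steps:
H(K) = -29/255 (H(K) = 29/(-255) = 29*(-1/255) = -29/255)
31772/89807 + 18088/H(367) = 31772/89807 + 18088/(-29/255) = 31772*(1/89807) + 18088*(-255/29) = 31772/89807 - 4612440/29 = -414228477692/2604403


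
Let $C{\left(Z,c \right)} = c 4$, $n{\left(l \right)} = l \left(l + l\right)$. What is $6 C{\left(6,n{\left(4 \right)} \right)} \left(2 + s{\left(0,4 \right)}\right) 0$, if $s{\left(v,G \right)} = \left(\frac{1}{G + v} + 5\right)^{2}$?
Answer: $0$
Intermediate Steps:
$n{\left(l \right)} = 2 l^{2}$ ($n{\left(l \right)} = l 2 l = 2 l^{2}$)
$C{\left(Z,c \right)} = 4 c$
$s{\left(v,G \right)} = \left(5 + \frac{1}{G + v}\right)^{2}$
$6 C{\left(6,n{\left(4 \right)} \right)} \left(2 + s{\left(0,4 \right)}\right) 0 = 6 \cdot 4 \cdot 2 \cdot 4^{2} \left(2 + \frac{\left(1 + 5 \cdot 4 + 5 \cdot 0\right)^{2}}{\left(4 + 0\right)^{2}}\right) 0 = 6 \cdot 4 \cdot 2 \cdot 16 \left(2 + \frac{\left(1 + 20 + 0\right)^{2}}{16}\right) 0 = 6 \cdot 4 \cdot 32 \left(2 + \frac{21^{2}}{16}\right) 0 = 6 \cdot 128 \left(2 + \frac{1}{16} \cdot 441\right) 0 = 768 \left(2 + \frac{441}{16}\right) 0 = 768 \cdot \frac{473}{16} \cdot 0 = 768 \cdot 0 = 0$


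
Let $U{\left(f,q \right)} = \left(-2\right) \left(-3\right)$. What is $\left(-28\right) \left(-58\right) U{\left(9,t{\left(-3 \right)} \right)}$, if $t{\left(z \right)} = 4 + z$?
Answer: $9744$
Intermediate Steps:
$U{\left(f,q \right)} = 6$
$\left(-28\right) \left(-58\right) U{\left(9,t{\left(-3 \right)} \right)} = \left(-28\right) \left(-58\right) 6 = 1624 \cdot 6 = 9744$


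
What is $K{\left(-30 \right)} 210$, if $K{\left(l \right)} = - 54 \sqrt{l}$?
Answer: $- 11340 i \sqrt{30} \approx - 62112.0 i$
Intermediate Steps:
$K{\left(-30 \right)} 210 = - 54 \sqrt{-30} \cdot 210 = - 54 i \sqrt{30} \cdot 210 = - 11340 i \sqrt{30}$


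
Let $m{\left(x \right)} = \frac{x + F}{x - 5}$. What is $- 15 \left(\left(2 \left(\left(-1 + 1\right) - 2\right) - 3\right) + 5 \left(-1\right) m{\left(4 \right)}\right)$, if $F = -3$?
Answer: $30$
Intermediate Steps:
$m{\left(x \right)} = \frac{-3 + x}{-5 + x}$ ($m{\left(x \right)} = \frac{x - 3}{x - 5} = \frac{-3 + x}{-5 + x}$)
$- 15 \left(\left(2 \left(\left(-1 + 1\right) - 2\right) - 3\right) + 5 \left(-1\right) m{\left(4 \right)}\right) = - 15 \left(\left(2 \left(\left(-1 + 1\right) - 2\right) - 3\right) + 5 \left(-1\right) \frac{-3 + 4}{-5 + 4}\right) = - 15 \left(\left(2 \left(0 - 2\right) - 3\right) - 5 \frac{1}{-1} \cdot 1\right) = - 15 \left(\left(2 \left(-2\right) - 3\right) - 5 \left(\left(-1\right) 1\right)\right) = - 15 \left(\left(-4 - 3\right) - -5\right) = - 15 \left(-7 + 5\right) = \left(-15\right) \left(-2\right) = 30$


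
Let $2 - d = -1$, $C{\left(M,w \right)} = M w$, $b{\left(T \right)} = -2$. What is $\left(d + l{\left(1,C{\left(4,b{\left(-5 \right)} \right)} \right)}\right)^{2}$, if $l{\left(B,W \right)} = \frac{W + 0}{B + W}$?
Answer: $\frac{841}{49} \approx 17.163$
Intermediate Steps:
$l{\left(B,W \right)} = \frac{W}{B + W}$
$d = 3$ ($d = 2 - -1 = 2 + 1 = 3$)
$\left(d + l{\left(1,C{\left(4,b{\left(-5 \right)} \right)} \right)}\right)^{2} = \left(3 + \frac{4 \left(-2\right)}{1 + 4 \left(-2\right)}\right)^{2} = \left(3 - \frac{8}{1 - 8}\right)^{2} = \left(3 - \frac{8}{-7}\right)^{2} = \left(3 - - \frac{8}{7}\right)^{2} = \left(3 + \frac{8}{7}\right)^{2} = \left(\frac{29}{7}\right)^{2} = \frac{841}{49}$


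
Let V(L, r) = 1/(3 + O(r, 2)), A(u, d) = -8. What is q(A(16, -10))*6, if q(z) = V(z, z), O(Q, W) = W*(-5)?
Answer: -6/7 ≈ -0.85714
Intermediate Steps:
O(Q, W) = -5*W
V(L, r) = -⅐ (V(L, r) = 1/(3 - 5*2) = 1/(3 - 10) = 1/(-7) = -⅐)
q(z) = -⅐
q(A(16, -10))*6 = -⅐*6 = -6/7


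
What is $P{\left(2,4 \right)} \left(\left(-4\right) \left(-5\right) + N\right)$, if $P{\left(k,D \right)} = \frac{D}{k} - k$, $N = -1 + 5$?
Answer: $0$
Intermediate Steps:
$N = 4$
$P{\left(k,D \right)} = - k + \frac{D}{k}$
$P{\left(2,4 \right)} \left(\left(-4\right) \left(-5\right) + N\right) = \left(\left(-1\right) 2 + \frac{4}{2}\right) \left(\left(-4\right) \left(-5\right) + 4\right) = \left(-2 + 4 \cdot \frac{1}{2}\right) \left(20 + 4\right) = \left(-2 + 2\right) 24 = 0 \cdot 24 = 0$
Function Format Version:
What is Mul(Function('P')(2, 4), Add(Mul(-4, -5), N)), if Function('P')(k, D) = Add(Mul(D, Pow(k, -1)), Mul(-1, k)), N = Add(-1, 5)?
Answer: 0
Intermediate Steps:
N = 4
Function('P')(k, D) = Add(Mul(-1, k), Mul(D, Pow(k, -1)))
Mul(Function('P')(2, 4), Add(Mul(-4, -5), N)) = Mul(Add(Mul(-1, 2), Mul(4, Pow(2, -1))), Add(Mul(-4, -5), 4)) = Mul(Add(-2, Mul(4, Rational(1, 2))), Add(20, 4)) = Mul(Add(-2, 2), 24) = Mul(0, 24) = 0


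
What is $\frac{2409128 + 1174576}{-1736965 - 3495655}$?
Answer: $- \frac{895926}{1308155} \approx -0.68488$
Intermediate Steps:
$\frac{2409128 + 1174576}{-1736965 - 3495655} = \frac{3583704}{-5232620} = 3583704 \left(- \frac{1}{5232620}\right) = - \frac{895926}{1308155}$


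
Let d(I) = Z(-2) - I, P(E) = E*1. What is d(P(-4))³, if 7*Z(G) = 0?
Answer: 64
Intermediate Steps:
Z(G) = 0 (Z(G) = (⅐)*0 = 0)
P(E) = E
d(I) = -I (d(I) = 0 - I = -I)
d(P(-4))³ = (-1*(-4))³ = 4³ = 64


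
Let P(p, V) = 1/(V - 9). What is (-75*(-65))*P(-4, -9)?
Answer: -1625/6 ≈ -270.83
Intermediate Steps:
P(p, V) = 1/(-9 + V)
(-75*(-65))*P(-4, -9) = (-75*(-65))/(-9 - 9) = 4875/(-18) = 4875*(-1/18) = -1625/6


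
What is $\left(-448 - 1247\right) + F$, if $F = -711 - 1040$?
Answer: $-3446$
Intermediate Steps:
$F = -1751$ ($F = -711 - 1040 = -1751$)
$\left(-448 - 1247\right) + F = \left(-448 - 1247\right) - 1751 = -1695 - 1751 = -3446$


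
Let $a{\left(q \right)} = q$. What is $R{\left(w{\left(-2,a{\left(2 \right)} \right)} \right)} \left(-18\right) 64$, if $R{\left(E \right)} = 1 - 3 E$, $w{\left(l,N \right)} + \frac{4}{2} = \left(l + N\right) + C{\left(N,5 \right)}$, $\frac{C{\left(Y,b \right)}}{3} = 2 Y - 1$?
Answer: $23040$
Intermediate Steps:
$C{\left(Y,b \right)} = -3 + 6 Y$ ($C{\left(Y,b \right)} = 3 \left(2 Y - 1\right) = 3 \left(-1 + 2 Y\right) = -3 + 6 Y$)
$w{\left(l,N \right)} = -5 + l + 7 N$ ($w{\left(l,N \right)} = -2 + \left(\left(l + N\right) + \left(-3 + 6 N\right)\right) = -2 + \left(\left(N + l\right) + \left(-3 + 6 N\right)\right) = -2 + \left(-3 + l + 7 N\right) = -5 + l + 7 N$)
$R{\left(w{\left(-2,a{\left(2 \right)} \right)} \right)} \left(-18\right) 64 = \left(1 - 3 \left(-5 - 2 + 7 \cdot 2\right)\right) \left(-18\right) 64 = \left(1 - 3 \left(-5 - 2 + 14\right)\right) \left(-18\right) 64 = \left(1 - 21\right) \left(-18\right) 64 = \left(-20\right) \left(-18\right) 64 = 360 \cdot 64 = 23040$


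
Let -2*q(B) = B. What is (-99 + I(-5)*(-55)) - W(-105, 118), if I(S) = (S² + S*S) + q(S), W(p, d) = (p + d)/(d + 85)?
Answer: -1212545/406 ≈ -2986.6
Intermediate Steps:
q(B) = -B/2
W(p, d) = (d + p)/(85 + d)
I(S) = 2*S² - S/2 (I(S) = (S² + S*S) - S/2 = (S² + S²) - S/2 = 2*S² - S/2)
(-99 + I(-5)*(-55)) - W(-105, 118) = (-99 + ((½)*(-5)*(-1 + 4*(-5)))*(-55)) - (118 - 105)/(85 + 118) = (-99 + ((½)*(-5)*(-1 - 20))*(-55)) - 13/203 = (-99 + ((½)*(-5)*(-21))*(-55)) - 13/203 = (-99 + (105/2)*(-55)) - 1*13/203 = (-99 - 5775/2) - 13/203 = -5973/2 - 13/203 = -1212545/406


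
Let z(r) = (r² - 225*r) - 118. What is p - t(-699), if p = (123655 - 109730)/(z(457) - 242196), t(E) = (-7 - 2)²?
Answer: -2210683/27258 ≈ -81.102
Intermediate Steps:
z(r) = -118 + r² - 225*r
t(E) = 81 (t(E) = (-9)² = 81)
p = -2785/27258 (p = (123655 - 109730)/((-118 + 457² - 225*457) - 242196) = 13925/((-118 + 208849 - 102825) - 242196) = 13925/(105906 - 242196) = 13925/(-136290) = 13925*(-1/136290) = -2785/27258 ≈ -0.10217)
p - t(-699) = -2785/27258 - 1*81 = -2785/27258 - 81 = -2210683/27258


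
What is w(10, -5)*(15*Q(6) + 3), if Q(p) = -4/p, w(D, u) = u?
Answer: 35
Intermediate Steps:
w(10, -5)*(15*Q(6) + 3) = -5*(15*(-4/6) + 3) = -5*(15*(-4*1/6) + 3) = -5*(15*(-2/3) + 3) = -5*(-10 + 3) = -5*(-7) = 35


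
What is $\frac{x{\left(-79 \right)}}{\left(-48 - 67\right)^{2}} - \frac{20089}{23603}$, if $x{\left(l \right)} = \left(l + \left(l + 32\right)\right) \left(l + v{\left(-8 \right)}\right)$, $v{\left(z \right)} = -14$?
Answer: $\frac{10902929}{312149675} \approx 0.034929$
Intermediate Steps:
$x{\left(l \right)} = \left(-14 + l\right) \left(32 + 2 l\right)$ ($x{\left(l \right)} = \left(l + \left(l + 32\right)\right) \left(l - 14\right) = \left(l + \left(32 + l\right)\right) \left(-14 + l\right) = \left(32 + 2 l\right) \left(-14 + l\right) = \left(-14 + l\right) \left(32 + 2 l\right)$)
$\frac{x{\left(-79 \right)}}{\left(-48 - 67\right)^{2}} - \frac{20089}{23603} = \frac{-448 + 2 \left(-79\right)^{2} + 4 \left(-79\right)}{\left(-48 - 67\right)^{2}} - \frac{20089}{23603} = \frac{-448 + 2 \cdot 6241 - 316}{\left(-115\right)^{2}} - \frac{20089}{23603} = \frac{-448 + 12482 - 316}{13225} - \frac{20089}{23603} = 11718 \cdot \frac{1}{13225} - \frac{20089}{23603} = \frac{11718}{13225} - \frac{20089}{23603} = \frac{10902929}{312149675}$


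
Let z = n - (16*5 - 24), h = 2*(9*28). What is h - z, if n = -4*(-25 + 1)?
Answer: 464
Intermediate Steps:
n = 96 (n = -4*(-24) = 96)
h = 504 (h = 2*252 = 504)
z = 40 (z = 96 - (16*5 - 24) = 96 - (80 - 24) = 96 - 1*56 = 96 - 56 = 40)
h - z = 504 - 1*40 = 504 - 40 = 464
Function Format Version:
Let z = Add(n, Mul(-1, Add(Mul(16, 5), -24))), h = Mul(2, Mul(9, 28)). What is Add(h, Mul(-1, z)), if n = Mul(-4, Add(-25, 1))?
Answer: 464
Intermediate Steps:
n = 96 (n = Mul(-4, -24) = 96)
h = 504 (h = Mul(2, 252) = 504)
z = 40 (z = Add(96, Mul(-1, Add(Mul(16, 5), -24))) = Add(96, Mul(-1, Add(80, -24))) = Add(96, Mul(-1, 56)) = Add(96, -56) = 40)
Add(h, Mul(-1, z)) = Add(504, Mul(-1, 40)) = Add(504, -40) = 464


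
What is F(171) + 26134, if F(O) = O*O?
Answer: 55375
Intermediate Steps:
F(O) = O²
F(171) + 26134 = 171² + 26134 = 29241 + 26134 = 55375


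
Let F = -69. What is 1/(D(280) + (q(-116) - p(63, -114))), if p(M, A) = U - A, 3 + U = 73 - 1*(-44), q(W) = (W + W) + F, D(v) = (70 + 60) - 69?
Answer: -1/468 ≈ -0.0021368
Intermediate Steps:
D(v) = 61 (D(v) = 130 - 69 = 61)
q(W) = -69 + 2*W (q(W) = (W + W) - 69 = 2*W - 69 = -69 + 2*W)
U = 114 (U = -3 + (73 - 1*(-44)) = -3 + (73 + 44) = -3 + 117 = 114)
p(M, A) = 114 - A
1/(D(280) + (q(-116) - p(63, -114))) = 1/(61 + ((-69 + 2*(-116)) - (114 - 1*(-114)))) = 1/(61 + ((-69 - 232) - (114 + 114))) = 1/(61 + (-301 - 1*228)) = 1/(61 + (-301 - 228)) = 1/(61 - 529) = 1/(-468) = -1/468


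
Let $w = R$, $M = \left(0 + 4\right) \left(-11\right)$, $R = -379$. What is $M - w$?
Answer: $335$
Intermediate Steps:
$M = -44$ ($M = 4 \left(-11\right) = -44$)
$w = -379$
$M - w = -44 - -379 = -44 + 379 = 335$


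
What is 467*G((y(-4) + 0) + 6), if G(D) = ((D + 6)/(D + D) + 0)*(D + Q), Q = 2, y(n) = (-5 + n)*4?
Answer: -26152/5 ≈ -5230.4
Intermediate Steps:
y(n) = -20 + 4*n
G(D) = (2 + D)*(6 + D)/(2*D) (G(D) = ((D + 6)/(D + D) + 0)*(D + 2) = ((6 + D)/((2*D)) + 0)*(2 + D) = ((6 + D)*(1/(2*D)) + 0)*(2 + D) = ((6 + D)/(2*D) + 0)*(2 + D) = ((6 + D)/(2*D))*(2 + D) = (2 + D)*(6 + D)/(2*D))
467*G((y(-4) + 0) + 6) = 467*(4 + (((-20 + 4*(-4)) + 0) + 6)/2 + 6/(((-20 + 4*(-4)) + 0) + 6)) = 467*(4 + (((-20 - 16) + 0) + 6)/2 + 6/(((-20 - 16) + 0) + 6)) = 467*(4 + ((-36 + 0) + 6)/2 + 6/((-36 + 0) + 6)) = 467*(4 + (-36 + 6)/2 + 6/(-36 + 6)) = 467*(4 + (½)*(-30) + 6/(-30)) = 467*(4 - 15 + 6*(-1/30)) = 467*(4 - 15 - ⅕) = 467*(-56/5) = -26152/5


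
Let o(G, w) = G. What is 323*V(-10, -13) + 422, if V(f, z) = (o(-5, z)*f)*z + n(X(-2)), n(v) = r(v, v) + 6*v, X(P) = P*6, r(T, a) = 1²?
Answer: -232461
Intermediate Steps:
r(T, a) = 1
X(P) = 6*P
n(v) = 1 + 6*v
V(f, z) = -71 - 5*f*z (V(f, z) = (-5*f)*z + (1 + 6*(6*(-2))) = -5*f*z + (1 + 6*(-12)) = -5*f*z + (1 - 72) = -5*f*z - 71 = -71 - 5*f*z)
323*V(-10, -13) + 422 = 323*(-71 - 5*(-10)*(-13)) + 422 = 323*(-71 - 650) + 422 = 323*(-721) + 422 = -232883 + 422 = -232461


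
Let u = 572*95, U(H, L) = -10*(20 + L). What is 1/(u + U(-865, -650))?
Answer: 1/60640 ≈ 1.6491e-5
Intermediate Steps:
U(H, L) = -200 - 10*L
u = 54340
1/(u + U(-865, -650)) = 1/(54340 + (-200 - 10*(-650))) = 1/(54340 + (-200 + 6500)) = 1/(54340 + 6300) = 1/60640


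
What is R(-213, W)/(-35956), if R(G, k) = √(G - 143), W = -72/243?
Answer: -I*√89/17978 ≈ -0.00052475*I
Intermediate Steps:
W = -8/27 (W = -72*1/243 = -8/27 ≈ -0.29630)
R(G, k) = √(-143 + G)
R(-213, W)/(-35956) = √(-143 - 213)/(-35956) = √(-356)*(-1/35956) = (2*I*√89)*(-1/35956) = -I*√89/17978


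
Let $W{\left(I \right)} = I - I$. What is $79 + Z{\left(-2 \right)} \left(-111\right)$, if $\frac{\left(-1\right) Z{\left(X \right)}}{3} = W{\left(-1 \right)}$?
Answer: $79$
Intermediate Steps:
$W{\left(I \right)} = 0$
$Z{\left(X \right)} = 0$ ($Z{\left(X \right)} = \left(-3\right) 0 = 0$)
$79 + Z{\left(-2 \right)} \left(-111\right) = 79 + 0 \left(-111\right) = 79 + 0 = 79$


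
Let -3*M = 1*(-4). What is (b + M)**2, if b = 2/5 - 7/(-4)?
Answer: 43681/3600 ≈ 12.134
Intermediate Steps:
b = 43/20 (b = 2*(1/5) - 7*(-1/4) = 2/5 + 7/4 = 43/20 ≈ 2.1500)
M = 4/3 (M = -(-4)/3 = -1/3*(-4) = 4/3 ≈ 1.3333)
(b + M)**2 = (43/20 + 4/3)**2 = (209/60)**2 = 43681/3600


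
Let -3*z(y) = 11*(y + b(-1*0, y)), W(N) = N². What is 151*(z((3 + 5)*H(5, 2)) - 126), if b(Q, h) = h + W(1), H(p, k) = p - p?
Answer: -58739/3 ≈ -19580.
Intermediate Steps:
H(p, k) = 0
b(Q, h) = 1 + h (b(Q, h) = h + 1² = h + 1 = 1 + h)
z(y) = -11/3 - 22*y/3 (z(y) = -11*(y + (1 + y))/3 = -11*(1 + 2*y)/3 = -(11 + 22*y)/3 = -11/3 - 22*y/3)
151*(z((3 + 5)*H(5, 2)) - 126) = 151*((-11/3 - 22*(3 + 5)*0/3) - 126) = 151*((-11/3 - 176*0/3) - 126) = 151*((-11/3 - 22/3*0) - 126) = 151*((-11/3 + 0) - 126) = 151*(-11/3 - 126) = 151*(-389/3) = -58739/3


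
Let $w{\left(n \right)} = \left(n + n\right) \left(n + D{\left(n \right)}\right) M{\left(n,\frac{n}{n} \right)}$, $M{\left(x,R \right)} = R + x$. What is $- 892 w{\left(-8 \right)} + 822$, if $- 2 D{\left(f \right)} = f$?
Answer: $400438$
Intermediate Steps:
$D{\left(f \right)} = - \frac{f}{2}$
$w{\left(n \right)} = n^{2} \left(1 + n\right)$ ($w{\left(n \right)} = \left(n + n\right) \left(n - \frac{n}{2}\right) \left(\frac{n}{n} + n\right) = 2 n \frac{n}{2} \left(1 + n\right) = n^{2} \left(1 + n\right)$)
$- 892 w{\left(-8 \right)} + 822 = - 892 \left(-8\right)^{2} \left(1 - 8\right) + 822 = - 892 \cdot 64 \left(-7\right) + 822 = \left(-892\right) \left(-448\right) + 822 = 399616 + 822 = 400438$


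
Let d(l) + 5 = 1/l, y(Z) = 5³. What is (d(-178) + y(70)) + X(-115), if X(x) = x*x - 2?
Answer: 2375053/178 ≈ 13343.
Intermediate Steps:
y(Z) = 125
d(l) = -5 + 1/l
X(x) = -2 + x² (X(x) = x² - 2 = -2 + x²)
(d(-178) + y(70)) + X(-115) = ((-5 + 1/(-178)) + 125) + (-2 + (-115)²) = ((-5 - 1/178) + 125) + (-2 + 13225) = (-891/178 + 125) + 13223 = 21359/178 + 13223 = 2375053/178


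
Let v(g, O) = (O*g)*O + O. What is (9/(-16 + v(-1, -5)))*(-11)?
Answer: 99/46 ≈ 2.1522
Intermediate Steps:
v(g, O) = O + g*O² (v(g, O) = g*O² + O = O + g*O²)
(9/(-16 + v(-1, -5)))*(-11) = (9/(-16 - 5*(1 - 5*(-1))))*(-11) = (9/(-16 - 5*(1 + 5)))*(-11) = (9/(-16 - 5*6))*(-11) = (9/(-16 - 30))*(-11) = (9/(-46))*(-11) = (9*(-1/46))*(-11) = -9/46*(-11) = 99/46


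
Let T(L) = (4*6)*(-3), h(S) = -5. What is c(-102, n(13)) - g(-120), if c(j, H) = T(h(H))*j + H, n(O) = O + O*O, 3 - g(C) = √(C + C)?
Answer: 7523 + 4*I*√15 ≈ 7523.0 + 15.492*I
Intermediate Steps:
g(C) = 3 - √2*√C (g(C) = 3 - √(C + C) = 3 - √(2*C) = 3 - √2*√C)
n(O) = O + O²
T(L) = -72 (T(L) = 24*(-3) = -72)
c(j, H) = H - 72*j (c(j, H) = -72*j + H = H - 72*j)
c(-102, n(13)) - g(-120) = (13*(1 + 13) - 72*(-102)) - (3 - √2*√(-120)) = (13*14 + 7344) - (3 - √2*2*I*√30) = (182 + 7344) - (3 - 4*I*√15) = 7526 + (-3 + 4*I*√15) = 7523 + 4*I*√15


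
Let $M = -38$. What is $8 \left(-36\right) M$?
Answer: $10944$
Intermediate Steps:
$8 \left(-36\right) M = 8 \left(-36\right) \left(-38\right) = \left(-288\right) \left(-38\right) = 10944$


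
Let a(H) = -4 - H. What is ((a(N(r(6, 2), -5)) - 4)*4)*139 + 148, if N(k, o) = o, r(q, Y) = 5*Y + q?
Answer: -1520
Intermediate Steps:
r(q, Y) = q + 5*Y
((a(N(r(6, 2), -5)) - 4)*4)*139 + 148 = (((-4 - 1*(-5)) - 4)*4)*139 + 148 = (((-4 + 5) - 4)*4)*139 + 148 = ((1 - 4)*4)*139 + 148 = -3*4*139 + 148 = -12*139 + 148 = -1668 + 148 = -1520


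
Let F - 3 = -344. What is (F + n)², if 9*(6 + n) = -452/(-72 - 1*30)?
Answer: 25295948209/210681 ≈ 1.2007e+5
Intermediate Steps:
F = -341 (F = 3 - 344 = -341)
n = -2528/459 (n = -6 + (-452/(-72 - 1*30))/9 = -6 + (-452/(-72 - 30))/9 = -6 + (-452/(-102))/9 = -6 + (-452*(-1/102))/9 = -6 + (⅑)*(226/51) = -6 + 226/459 = -2528/459 ≈ -5.5076)
(F + n)² = (-341 - 2528/459)² = (-159047/459)² = 25295948209/210681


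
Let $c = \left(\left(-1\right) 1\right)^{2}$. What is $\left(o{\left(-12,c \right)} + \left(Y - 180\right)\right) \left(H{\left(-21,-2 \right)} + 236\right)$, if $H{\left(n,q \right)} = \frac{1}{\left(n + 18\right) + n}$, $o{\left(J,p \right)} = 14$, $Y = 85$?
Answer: $- \frac{152901}{8} \approx -19113.0$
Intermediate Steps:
$c = 1$ ($c = \left(-1\right)^{2} = 1$)
$H{\left(n,q \right)} = \frac{1}{18 + 2 n}$ ($H{\left(n,q \right)} = \frac{1}{\left(18 + n\right) + n} = \frac{1}{18 + 2 n}$)
$\left(o{\left(-12,c \right)} + \left(Y - 180\right)\right) \left(H{\left(-21,-2 \right)} + 236\right) = \left(14 + \left(85 - 180\right)\right) \left(\frac{1}{2 \left(9 - 21\right)} + 236\right) = \left(14 - 95\right) \left(\frac{1}{2 \left(-12\right)} + 236\right) = - 81 \left(\frac{1}{2} \left(- \frac{1}{12}\right) + 236\right) = - 81 \left(- \frac{1}{24} + 236\right) = \left(-81\right) \frac{5663}{24} = - \frac{152901}{8}$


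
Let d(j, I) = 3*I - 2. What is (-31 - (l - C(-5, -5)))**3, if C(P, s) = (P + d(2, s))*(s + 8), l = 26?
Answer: -1860867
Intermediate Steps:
d(j, I) = -2 + 3*I
C(P, s) = (8 + s)*(-2 + P + 3*s) (C(P, s) = (P + (-2 + 3*s))*(s + 8) = (-2 + P + 3*s)*(8 + s) = (8 + s)*(-2 + P + 3*s))
(-31 - (l - C(-5, -5)))**3 = (-31 - (26 - (-16 + 3*(-5)**2 + 8*(-5) + 22*(-5) - 5*(-5))))**3 = (-31 - (26 - (-16 + 3*25 - 40 - 110 + 25)))**3 = (-31 - (26 - (-16 + 75 - 40 - 110 + 25)))**3 = (-31 - (26 - 1*(-66)))**3 = (-31 - (26 + 66))**3 = (-31 - 1*92)**3 = (-31 - 92)**3 = (-123)**3 = -1860867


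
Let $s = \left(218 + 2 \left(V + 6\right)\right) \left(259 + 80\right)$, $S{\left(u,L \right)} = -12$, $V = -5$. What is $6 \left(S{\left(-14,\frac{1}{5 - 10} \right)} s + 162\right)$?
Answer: $-5368788$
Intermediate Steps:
$s = 74580$ ($s = \left(218 + 2 \left(-5 + 6\right)\right) \left(259 + 80\right) = \left(218 + 2 \cdot 1\right) 339 = \left(218 + 2\right) 339 = 220 \cdot 339 = 74580$)
$6 \left(S{\left(-14,\frac{1}{5 - 10} \right)} s + 162\right) = 6 \left(\left(-12\right) 74580 + 162\right) = 6 \left(-894960 + 162\right) = 6 \left(-894798\right) = -5368788$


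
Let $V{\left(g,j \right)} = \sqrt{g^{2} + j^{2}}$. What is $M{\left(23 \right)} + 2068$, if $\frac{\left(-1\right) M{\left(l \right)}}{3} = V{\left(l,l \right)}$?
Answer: $2068 - 69 \sqrt{2} \approx 1970.4$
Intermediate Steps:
$M{\left(l \right)} = - 3 \sqrt{2} \sqrt{l^{2}}$ ($M{\left(l \right)} = - 3 \sqrt{l^{2} + l^{2}} = - 3 \sqrt{2 l^{2}} = - 3 \sqrt{2} \sqrt{l^{2}}$)
$M{\left(23 \right)} + 2068 = - 3 \sqrt{2} \sqrt{23^{2}} + 2068 = - 3 \sqrt{2} \sqrt{529} + 2068 = \left(-3\right) \sqrt{2} \cdot 23 + 2068 = - 69 \sqrt{2} + 2068 = 2068 - 69 \sqrt{2}$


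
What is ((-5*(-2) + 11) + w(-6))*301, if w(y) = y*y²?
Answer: -58695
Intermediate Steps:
w(y) = y³
((-5*(-2) + 11) + w(-6))*301 = ((-5*(-2) + 11) + (-6)³)*301 = ((10 + 11) - 216)*301 = (21 - 216)*301 = -195*301 = -58695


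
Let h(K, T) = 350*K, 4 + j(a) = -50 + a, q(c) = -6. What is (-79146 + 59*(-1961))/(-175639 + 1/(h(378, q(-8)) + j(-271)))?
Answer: 3673524125/3311422432 ≈ 1.1093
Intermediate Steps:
j(a) = -54 + a (j(a) = -4 + (-50 + a) = -54 + a)
(-79146 + 59*(-1961))/(-175639 + 1/(h(378, q(-8)) + j(-271))) = (-79146 + 59*(-1961))/(-175639 + 1/(350*378 + (-54 - 271))) = (-79146 - 115699)/(-175639 + 1/(132300 - 325)) = -194845/(-175639 + 1/131975) = -194845/(-23179957024/131975) = -194845*(-131975/23179957024) = 3673524125/3311422432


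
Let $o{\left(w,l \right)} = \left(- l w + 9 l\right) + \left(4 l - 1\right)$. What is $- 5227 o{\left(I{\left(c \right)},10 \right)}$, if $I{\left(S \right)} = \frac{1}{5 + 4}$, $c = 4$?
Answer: $- \frac{6016277}{9} \approx -6.6848 \cdot 10^{5}$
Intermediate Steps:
$I{\left(S \right)} = \frac{1}{9}$
$o{\left(w,l \right)} = -1 + 13 l - l w$ ($o{\left(w,l \right)} = \left(- l w + 9 l\right) + \left(-1 + 4 l\right) = \left(9 l - l w\right) + \left(-1 + 4 l\right) = -1 + 13 l - l w$)
$- 5227 o{\left(I{\left(c \right)},10 \right)} = - 5227 \left(-1 + 13 \cdot 10 - 10 \cdot \frac{1}{9}\right) = - 5227 \left(-1 + 130 - \frac{10}{9}\right) = \left(-5227\right) \frac{1151}{9} = - \frac{6016277}{9}$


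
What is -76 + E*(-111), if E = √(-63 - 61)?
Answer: -76 - 222*I*√31 ≈ -76.0 - 1236.0*I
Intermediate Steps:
E = 2*I*√31 (E = √(-124) = 2*I*√31 ≈ 11.136*I)
-76 + E*(-111) = -76 + (2*I*√31)*(-111) = -76 - 222*I*√31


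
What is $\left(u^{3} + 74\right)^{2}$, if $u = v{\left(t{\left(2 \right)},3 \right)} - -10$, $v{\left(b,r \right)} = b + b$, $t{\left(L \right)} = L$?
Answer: $7941124$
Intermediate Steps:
$v{\left(b,r \right)} = 2 b$
$u = 14$ ($u = 2 \cdot 2 - -10 = 4 + 10 = 14$)
$\left(u^{3} + 74\right)^{2} = \left(14^{3} + 74\right)^{2} = \left(2744 + 74\right)^{2} = 2818^{2} = 7941124$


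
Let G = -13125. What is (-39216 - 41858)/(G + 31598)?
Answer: -11582/2639 ≈ -4.3888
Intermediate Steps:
(-39216 - 41858)/(G + 31598) = (-39216 - 41858)/(-13125 + 31598) = -81074/18473 = -81074*1/18473 = -11582/2639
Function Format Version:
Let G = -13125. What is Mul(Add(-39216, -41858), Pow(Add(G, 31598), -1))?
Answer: Rational(-11582, 2639) ≈ -4.3888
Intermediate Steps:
Mul(Add(-39216, -41858), Pow(Add(G, 31598), -1)) = Mul(Add(-39216, -41858), Pow(Add(-13125, 31598), -1)) = Mul(-81074, Pow(18473, -1)) = Mul(-81074, Rational(1, 18473)) = Rational(-11582, 2639)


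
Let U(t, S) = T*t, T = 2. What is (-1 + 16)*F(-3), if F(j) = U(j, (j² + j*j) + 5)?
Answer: -90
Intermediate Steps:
U(t, S) = 2*t
F(j) = 2*j
(-1 + 16)*F(-3) = (-1 + 16)*(2*(-3)) = 15*(-6) = -90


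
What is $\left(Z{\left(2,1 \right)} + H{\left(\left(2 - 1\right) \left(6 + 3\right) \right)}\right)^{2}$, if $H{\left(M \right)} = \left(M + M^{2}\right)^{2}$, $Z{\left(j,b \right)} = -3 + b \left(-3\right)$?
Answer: $65512836$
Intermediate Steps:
$Z{\left(j,b \right)} = -3 - 3 b$
$\left(Z{\left(2,1 \right)} + H{\left(\left(2 - 1\right) \left(6 + 3\right) \right)}\right)^{2} = \left(\left(-3 - 3\right) + \left(\left(2 - 1\right) \left(6 + 3\right)\right)^{2} \left(1 + \left(2 - 1\right) \left(6 + 3\right)\right)^{2}\right)^{2} = \left(\left(-3 - 3\right) + \left(1 \cdot 9\right)^{2} \left(1 + 1 \cdot 9\right)^{2}\right)^{2} = \left(-6 + 9^{2} \left(1 + 9\right)^{2}\right)^{2} = \left(-6 + 81 \cdot 10^{2}\right)^{2} = \left(-6 + 81 \cdot 100\right)^{2} = \left(-6 + 8100\right)^{2} = 8094^{2} = 65512836$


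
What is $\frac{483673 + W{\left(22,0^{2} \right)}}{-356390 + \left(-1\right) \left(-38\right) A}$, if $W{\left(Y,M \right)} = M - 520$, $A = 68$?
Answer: $- \frac{483153}{353806} \approx -1.3656$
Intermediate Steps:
$W{\left(Y,M \right)} = -520 + M$
$\frac{483673 + W{\left(22,0^{2} \right)}}{-356390 + \left(-1\right) \left(-38\right) A} = \frac{483673 - \left(520 - 0^{2}\right)}{-356390 + \left(-1\right) \left(-38\right) 68} = \frac{483673 + \left(-520 + 0\right)}{-356390 + 38 \cdot 68} = \frac{483673 - 520}{-356390 + 2584} = \frac{483153}{-353806} = 483153 \left(- \frac{1}{353806}\right) = - \frac{483153}{353806}$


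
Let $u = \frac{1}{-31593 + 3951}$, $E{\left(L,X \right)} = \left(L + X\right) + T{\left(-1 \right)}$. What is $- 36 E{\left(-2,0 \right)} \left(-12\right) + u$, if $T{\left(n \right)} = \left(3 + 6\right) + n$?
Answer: $\frac{71648063}{27642} \approx 2592.0$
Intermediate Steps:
$T{\left(n \right)} = 9 + n$
$E{\left(L,X \right)} = 8 + L + X$ ($E{\left(L,X \right)} = \left(L + X\right) + \left(9 - 1\right) = \left(L + X\right) + 8 = 8 + L + X$)
$u = - \frac{1}{27642}$ ($u = \frac{1}{-27642} = - \frac{1}{27642} \approx -3.6177 \cdot 10^{-5}$)
$- 36 E{\left(-2,0 \right)} \left(-12\right) + u = - 36 \left(8 - 2 + 0\right) \left(-12\right) - \frac{1}{27642} = \left(-36\right) 6 \left(-12\right) - \frac{1}{27642} = \left(-216\right) \left(-12\right) - \frac{1}{27642} = 2592 - \frac{1}{27642} = \frac{71648063}{27642}$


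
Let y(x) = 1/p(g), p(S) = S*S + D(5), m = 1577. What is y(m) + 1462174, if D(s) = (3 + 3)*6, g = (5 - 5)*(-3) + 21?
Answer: 697456999/477 ≈ 1.4622e+6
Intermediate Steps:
g = 21 (g = 0*(-3) + 21 = 0 + 21 = 21)
D(s) = 36 (D(s) = 6*6 = 36)
p(S) = 36 + S² (p(S) = S*S + 36 = S² + 36 = 36 + S²)
y(x) = 1/477 (y(x) = 1/(36 + 21²) = 1/(36 + 441) = 1/477)
y(m) + 1462174 = 1/477 + 1462174 = 697456999/477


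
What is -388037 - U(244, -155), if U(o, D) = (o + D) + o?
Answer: -388370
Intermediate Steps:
U(o, D) = D + 2*o (U(o, D) = (D + o) + o = D + 2*o)
-388037 - U(244, -155) = -388037 - (-155 + 2*244) = -388037 - (-155 + 488) = -388037 - 1*333 = -388037 - 333 = -388370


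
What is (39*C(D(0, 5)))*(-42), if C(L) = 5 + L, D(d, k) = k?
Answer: -16380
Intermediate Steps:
(39*C(D(0, 5)))*(-42) = (39*(5 + 5))*(-42) = (39*10)*(-42) = 390*(-42) = -16380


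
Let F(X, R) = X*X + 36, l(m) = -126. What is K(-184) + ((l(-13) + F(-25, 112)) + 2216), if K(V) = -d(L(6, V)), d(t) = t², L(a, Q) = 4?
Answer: 2735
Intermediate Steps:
F(X, R) = 36 + X² (F(X, R) = X² + 36 = 36 + X²)
K(V) = -16 (K(V) = -1*4² = -1*16 = -16)
K(-184) + ((l(-13) + F(-25, 112)) + 2216) = -16 + ((-126 + (36 + (-25)²)) + 2216) = -16 + ((-126 + (36 + 625)) + 2216) = -16 + ((-126 + 661) + 2216) = -16 + (535 + 2216) = -16 + 2751 = 2735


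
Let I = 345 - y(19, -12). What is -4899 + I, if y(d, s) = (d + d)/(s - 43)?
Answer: -250432/55 ≈ -4553.3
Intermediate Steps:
y(d, s) = 2*d/(-43 + s) (y(d, s) = (2*d)/(-43 + s) = 2*d/(-43 + s))
I = 19013/55 (I = 345 - 2*19/(-43 - 12) = 345 - 2*19/(-55) = 345 - 2*19*(-1)/55 = 345 - 1*(-38/55) = 345 + 38/55 = 19013/55 ≈ 345.69)
-4899 + I = -4899 + 19013/55 = -250432/55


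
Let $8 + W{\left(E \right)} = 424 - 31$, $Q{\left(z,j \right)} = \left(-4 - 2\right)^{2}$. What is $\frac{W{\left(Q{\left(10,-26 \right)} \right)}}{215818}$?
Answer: $\frac{385}{215818} \approx 0.0017839$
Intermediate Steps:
$Q{\left(z,j \right)} = 36$ ($Q{\left(z,j \right)} = \left(-6\right)^{2} = 36$)
$W{\left(E \right)} = 385$ ($W{\left(E \right)} = -8 + \left(424 - 31\right) = -8 + 393 = 385$)
$\frac{W{\left(Q{\left(10,-26 \right)} \right)}}{215818} = \frac{385}{215818}$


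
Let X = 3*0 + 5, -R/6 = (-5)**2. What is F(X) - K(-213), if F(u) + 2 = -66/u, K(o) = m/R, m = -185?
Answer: -493/30 ≈ -16.433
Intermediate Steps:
R = -150 (R = -6*(-5)**2 = -6*25 = -150)
K(o) = 37/30 (K(o) = -185/(-150) = -185*(-1/150) = 37/30)
X = 5 (X = 0 + 5 = 5)
F(u) = -2 - 66/u
F(X) - K(-213) = (-2 - 66/5) - 1*37/30 = (-2 - 66*1/5) - 37/30 = (-2 - 66/5) - 37/30 = -76/5 - 37/30 = -493/30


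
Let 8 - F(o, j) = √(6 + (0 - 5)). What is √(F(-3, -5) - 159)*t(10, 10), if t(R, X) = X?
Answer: 20*I*√38 ≈ 123.29*I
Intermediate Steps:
F(o, j) = 7 (F(o, j) = 8 - √(6 + (0 - 5)) = 8 - √(6 - 5) = 8 - √1 = 8 - 1*1 = 8 - 1 = 7)
√(F(-3, -5) - 159)*t(10, 10) = √(7 - 159)*10 = √(-152)*10 = (2*I*√38)*10 = 20*I*√38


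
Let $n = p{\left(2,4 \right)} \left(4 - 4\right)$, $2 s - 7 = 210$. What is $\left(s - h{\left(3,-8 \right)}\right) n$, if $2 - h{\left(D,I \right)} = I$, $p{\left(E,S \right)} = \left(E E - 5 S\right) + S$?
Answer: $0$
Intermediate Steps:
$s = \frac{217}{2}$ ($s = \frac{7}{2} + \frac{1}{2} \cdot 210 = \frac{7}{2} + 105 = \frac{217}{2} \approx 108.5$)
$p{\left(E,S \right)} = E^{2} - 4 S$ ($p{\left(E,S \right)} = \left(E^{2} - 5 S\right) + S = E^{2} - 4 S$)
$h{\left(D,I \right)} = 2 - I$
$n = 0$ ($n = \left(2^{2} - 16\right) \left(4 - 4\right) = \left(4 - 16\right) 0 = \left(-12\right) 0 = 0$)
$\left(s - h{\left(3,-8 \right)}\right) n = \left(\frac{217}{2} - \left(2 - -8\right)\right) 0 = \left(\frac{217}{2} - \left(2 + 8\right)\right) 0 = \left(\frac{217}{2} - 10\right) 0 = \frac{197}{2} \cdot 0 = 0$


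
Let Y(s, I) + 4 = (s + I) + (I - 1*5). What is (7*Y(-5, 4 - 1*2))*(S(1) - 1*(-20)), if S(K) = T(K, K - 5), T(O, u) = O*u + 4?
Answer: -1400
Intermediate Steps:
T(O, u) = 4 + O*u
S(K) = 4 + K*(-5 + K) (S(K) = 4 + K*(K - 5) = 4 + K*(-5 + K))
Y(s, I) = -9 + s + 2*I (Y(s, I) = -4 + ((s + I) + (I - 1*5)) = -4 + ((I + s) + (I - 5)) = -4 + ((I + s) + (-5 + I)) = -4 + (-5 + s + 2*I) = -9 + s + 2*I)
(7*Y(-5, 4 - 1*2))*(S(1) - 1*(-20)) = (7*(-9 - 5 + 2*(4 - 1*2)))*((4 + 1*(-5 + 1)) - 1*(-20)) = (7*(-9 - 5 + 2*(4 - 2)))*((4 + 1*(-4)) + 20) = (7*(-9 - 5 + 2*2))*((4 - 4) + 20) = (7*(-9 - 5 + 4))*(0 + 20) = (7*(-10))*20 = -70*20 = -1400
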